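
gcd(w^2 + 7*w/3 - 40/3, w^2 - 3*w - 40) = w + 5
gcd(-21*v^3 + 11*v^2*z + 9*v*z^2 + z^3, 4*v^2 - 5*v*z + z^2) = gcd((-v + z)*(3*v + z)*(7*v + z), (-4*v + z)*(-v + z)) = -v + z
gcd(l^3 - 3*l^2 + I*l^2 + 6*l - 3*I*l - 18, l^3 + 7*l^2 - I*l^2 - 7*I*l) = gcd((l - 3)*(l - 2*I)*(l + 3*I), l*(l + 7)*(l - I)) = 1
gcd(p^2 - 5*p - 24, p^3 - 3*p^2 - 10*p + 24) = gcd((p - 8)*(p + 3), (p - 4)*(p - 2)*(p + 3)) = p + 3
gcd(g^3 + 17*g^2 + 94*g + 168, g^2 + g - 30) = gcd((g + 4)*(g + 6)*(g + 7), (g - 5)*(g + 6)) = g + 6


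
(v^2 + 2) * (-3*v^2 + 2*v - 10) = -3*v^4 + 2*v^3 - 16*v^2 + 4*v - 20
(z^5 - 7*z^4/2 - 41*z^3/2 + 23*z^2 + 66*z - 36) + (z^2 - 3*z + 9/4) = z^5 - 7*z^4/2 - 41*z^3/2 + 24*z^2 + 63*z - 135/4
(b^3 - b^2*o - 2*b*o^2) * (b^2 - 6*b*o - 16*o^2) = b^5 - 7*b^4*o - 12*b^3*o^2 + 28*b^2*o^3 + 32*b*o^4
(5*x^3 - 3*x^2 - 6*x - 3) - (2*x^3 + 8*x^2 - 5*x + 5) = 3*x^3 - 11*x^2 - x - 8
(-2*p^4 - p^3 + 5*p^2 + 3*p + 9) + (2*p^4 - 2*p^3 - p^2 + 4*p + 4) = -3*p^3 + 4*p^2 + 7*p + 13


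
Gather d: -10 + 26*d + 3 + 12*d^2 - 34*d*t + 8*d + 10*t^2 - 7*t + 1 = 12*d^2 + d*(34 - 34*t) + 10*t^2 - 7*t - 6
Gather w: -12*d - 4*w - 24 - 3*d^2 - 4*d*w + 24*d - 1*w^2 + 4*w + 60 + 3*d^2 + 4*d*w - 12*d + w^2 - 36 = 0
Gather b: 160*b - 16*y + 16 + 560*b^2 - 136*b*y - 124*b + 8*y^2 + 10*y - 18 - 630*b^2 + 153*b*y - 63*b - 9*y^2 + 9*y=-70*b^2 + b*(17*y - 27) - y^2 + 3*y - 2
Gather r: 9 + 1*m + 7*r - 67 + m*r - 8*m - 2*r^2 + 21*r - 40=-7*m - 2*r^2 + r*(m + 28) - 98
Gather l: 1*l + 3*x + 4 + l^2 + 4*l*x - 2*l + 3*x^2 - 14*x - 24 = l^2 + l*(4*x - 1) + 3*x^2 - 11*x - 20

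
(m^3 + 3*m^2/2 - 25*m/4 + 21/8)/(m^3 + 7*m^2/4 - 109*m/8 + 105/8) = (4*m^2 + 12*m - 7)/(4*m^2 + 13*m - 35)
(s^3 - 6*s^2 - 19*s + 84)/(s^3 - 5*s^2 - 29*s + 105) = (s + 4)/(s + 5)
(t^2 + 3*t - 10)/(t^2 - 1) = (t^2 + 3*t - 10)/(t^2 - 1)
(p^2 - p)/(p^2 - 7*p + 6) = p/(p - 6)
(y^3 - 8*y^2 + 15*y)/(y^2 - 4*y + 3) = y*(y - 5)/(y - 1)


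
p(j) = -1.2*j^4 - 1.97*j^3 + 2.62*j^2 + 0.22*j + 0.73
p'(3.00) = -166.85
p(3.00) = -125.42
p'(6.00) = -1217.90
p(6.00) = -1884.35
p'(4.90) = -680.72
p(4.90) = -858.83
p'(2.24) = -71.65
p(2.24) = -37.98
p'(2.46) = -94.11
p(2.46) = -56.15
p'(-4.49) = 292.04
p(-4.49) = -256.83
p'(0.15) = 0.86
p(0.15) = 0.81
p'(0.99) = -5.04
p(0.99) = 0.45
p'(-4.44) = 280.58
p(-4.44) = -242.52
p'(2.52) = -100.92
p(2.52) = -62.00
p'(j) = -4.8*j^3 - 5.91*j^2 + 5.24*j + 0.22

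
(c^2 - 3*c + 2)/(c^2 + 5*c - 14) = (c - 1)/(c + 7)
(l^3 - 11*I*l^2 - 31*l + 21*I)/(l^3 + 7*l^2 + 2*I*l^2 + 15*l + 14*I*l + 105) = (l^2 - 8*I*l - 7)/(l^2 + l*(7 + 5*I) + 35*I)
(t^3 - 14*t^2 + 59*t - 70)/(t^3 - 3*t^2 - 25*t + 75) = (t^2 - 9*t + 14)/(t^2 + 2*t - 15)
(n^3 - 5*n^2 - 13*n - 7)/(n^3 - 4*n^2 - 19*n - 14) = (n + 1)/(n + 2)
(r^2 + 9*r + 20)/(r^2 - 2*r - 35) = (r + 4)/(r - 7)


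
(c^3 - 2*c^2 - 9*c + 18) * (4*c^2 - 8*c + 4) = 4*c^5 - 16*c^4 - 16*c^3 + 136*c^2 - 180*c + 72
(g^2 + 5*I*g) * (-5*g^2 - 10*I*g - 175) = -5*g^4 - 35*I*g^3 - 125*g^2 - 875*I*g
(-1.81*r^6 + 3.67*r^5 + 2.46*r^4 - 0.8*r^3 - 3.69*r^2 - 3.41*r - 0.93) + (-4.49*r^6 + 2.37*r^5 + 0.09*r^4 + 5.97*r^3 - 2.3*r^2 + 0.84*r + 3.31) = -6.3*r^6 + 6.04*r^5 + 2.55*r^4 + 5.17*r^3 - 5.99*r^2 - 2.57*r + 2.38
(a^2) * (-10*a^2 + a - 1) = -10*a^4 + a^3 - a^2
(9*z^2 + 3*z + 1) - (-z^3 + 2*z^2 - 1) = z^3 + 7*z^2 + 3*z + 2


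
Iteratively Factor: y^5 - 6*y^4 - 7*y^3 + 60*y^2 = (y)*(y^4 - 6*y^3 - 7*y^2 + 60*y) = y*(y - 5)*(y^3 - y^2 - 12*y) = y*(y - 5)*(y + 3)*(y^2 - 4*y) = y^2*(y - 5)*(y + 3)*(y - 4)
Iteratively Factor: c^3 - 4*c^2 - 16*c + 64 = (c - 4)*(c^2 - 16) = (c - 4)^2*(c + 4)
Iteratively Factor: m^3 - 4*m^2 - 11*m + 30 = (m - 5)*(m^2 + m - 6) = (m - 5)*(m + 3)*(m - 2)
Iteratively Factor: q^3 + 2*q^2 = (q)*(q^2 + 2*q) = q^2*(q + 2)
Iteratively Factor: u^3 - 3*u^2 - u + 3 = (u + 1)*(u^2 - 4*u + 3) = (u - 1)*(u + 1)*(u - 3)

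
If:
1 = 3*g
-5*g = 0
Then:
No Solution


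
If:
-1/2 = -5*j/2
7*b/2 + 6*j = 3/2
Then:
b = 3/35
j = 1/5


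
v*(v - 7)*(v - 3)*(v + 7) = v^4 - 3*v^3 - 49*v^2 + 147*v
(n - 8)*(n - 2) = n^2 - 10*n + 16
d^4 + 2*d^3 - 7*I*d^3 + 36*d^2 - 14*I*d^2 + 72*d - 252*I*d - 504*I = (d + 2)*(d - 7*I)*(d - 6*I)*(d + 6*I)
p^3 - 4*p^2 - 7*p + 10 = (p - 5)*(p - 1)*(p + 2)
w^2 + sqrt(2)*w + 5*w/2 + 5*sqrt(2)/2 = (w + 5/2)*(w + sqrt(2))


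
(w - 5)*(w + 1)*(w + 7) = w^3 + 3*w^2 - 33*w - 35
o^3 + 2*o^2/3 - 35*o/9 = o*(o - 5/3)*(o + 7/3)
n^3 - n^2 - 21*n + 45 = (n - 3)^2*(n + 5)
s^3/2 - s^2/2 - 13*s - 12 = (s/2 + 1/2)*(s - 6)*(s + 4)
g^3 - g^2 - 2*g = g*(g - 2)*(g + 1)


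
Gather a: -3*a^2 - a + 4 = -3*a^2 - a + 4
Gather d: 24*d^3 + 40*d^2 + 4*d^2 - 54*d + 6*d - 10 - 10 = 24*d^3 + 44*d^2 - 48*d - 20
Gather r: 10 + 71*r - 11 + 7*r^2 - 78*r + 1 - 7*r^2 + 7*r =0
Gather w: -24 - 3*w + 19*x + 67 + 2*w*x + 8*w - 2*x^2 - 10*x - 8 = w*(2*x + 5) - 2*x^2 + 9*x + 35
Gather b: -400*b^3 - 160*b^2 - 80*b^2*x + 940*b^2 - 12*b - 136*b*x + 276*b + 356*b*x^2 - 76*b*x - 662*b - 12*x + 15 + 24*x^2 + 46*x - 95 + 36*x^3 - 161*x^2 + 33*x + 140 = -400*b^3 + b^2*(780 - 80*x) + b*(356*x^2 - 212*x - 398) + 36*x^3 - 137*x^2 + 67*x + 60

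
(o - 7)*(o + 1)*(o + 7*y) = o^3 + 7*o^2*y - 6*o^2 - 42*o*y - 7*o - 49*y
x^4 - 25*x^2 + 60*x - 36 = (x - 3)*(x - 2)*(x - 1)*(x + 6)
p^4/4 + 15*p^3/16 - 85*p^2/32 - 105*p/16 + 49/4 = (p/4 + 1)*(p - 2)*(p - 7/4)*(p + 7/2)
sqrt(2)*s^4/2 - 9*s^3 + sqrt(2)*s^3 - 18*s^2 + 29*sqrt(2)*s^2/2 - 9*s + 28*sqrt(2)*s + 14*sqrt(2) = (s + 1)*(s - 7*sqrt(2))*(s - 2*sqrt(2))*(sqrt(2)*s/2 + sqrt(2)/2)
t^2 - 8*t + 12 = (t - 6)*(t - 2)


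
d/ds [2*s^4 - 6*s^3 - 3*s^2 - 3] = 2*s*(4*s^2 - 9*s - 3)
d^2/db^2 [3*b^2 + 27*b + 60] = 6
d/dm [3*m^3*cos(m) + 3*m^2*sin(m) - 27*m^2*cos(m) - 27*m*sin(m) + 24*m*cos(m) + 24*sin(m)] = -3*m^3*sin(m) + 27*m^2*sin(m) + 12*m^2*cos(m) - 18*m*sin(m) - 81*m*cos(m) - 27*sin(m) + 48*cos(m)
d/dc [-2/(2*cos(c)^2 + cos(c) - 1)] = -2*(4*cos(c) + 1)*sin(c)/(cos(c) + cos(2*c))^2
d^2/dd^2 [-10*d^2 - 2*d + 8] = -20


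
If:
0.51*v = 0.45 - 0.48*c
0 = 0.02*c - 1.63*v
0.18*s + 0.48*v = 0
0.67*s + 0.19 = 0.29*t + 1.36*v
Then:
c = 0.93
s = -0.03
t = 0.53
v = 0.01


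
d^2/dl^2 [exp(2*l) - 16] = 4*exp(2*l)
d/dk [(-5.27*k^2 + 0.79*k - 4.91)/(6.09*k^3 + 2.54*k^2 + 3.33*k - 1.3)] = (32.0943*k^4 - 9.6222*k^3 + 70.15*k^2 + 38.6448*k + 15.3233)/(37.0881*k^6 + 30.9372*k^5 + 47.011*k^4 + 1.0824*k^3 + 4.4849*k^2 - 8.658*k + 1.69)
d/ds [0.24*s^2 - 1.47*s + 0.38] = 0.48*s - 1.47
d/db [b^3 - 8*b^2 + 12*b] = 3*b^2 - 16*b + 12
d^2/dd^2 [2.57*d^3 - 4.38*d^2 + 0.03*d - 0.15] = 15.42*d - 8.76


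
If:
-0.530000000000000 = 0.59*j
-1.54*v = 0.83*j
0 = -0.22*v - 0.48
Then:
No Solution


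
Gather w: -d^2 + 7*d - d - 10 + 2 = -d^2 + 6*d - 8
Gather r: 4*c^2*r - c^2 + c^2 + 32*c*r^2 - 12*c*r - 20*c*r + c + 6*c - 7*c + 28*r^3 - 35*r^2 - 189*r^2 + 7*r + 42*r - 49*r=28*r^3 + r^2*(32*c - 224) + r*(4*c^2 - 32*c)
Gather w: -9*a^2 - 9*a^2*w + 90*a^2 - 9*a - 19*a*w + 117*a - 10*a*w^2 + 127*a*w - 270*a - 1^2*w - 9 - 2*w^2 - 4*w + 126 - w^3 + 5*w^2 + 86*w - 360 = 81*a^2 - 162*a - w^3 + w^2*(3 - 10*a) + w*(-9*a^2 + 108*a + 81) - 243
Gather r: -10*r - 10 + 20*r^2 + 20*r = 20*r^2 + 10*r - 10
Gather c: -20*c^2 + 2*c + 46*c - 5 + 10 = -20*c^2 + 48*c + 5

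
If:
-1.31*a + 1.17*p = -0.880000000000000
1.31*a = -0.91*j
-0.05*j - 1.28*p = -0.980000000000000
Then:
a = 1.43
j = -2.05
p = 0.85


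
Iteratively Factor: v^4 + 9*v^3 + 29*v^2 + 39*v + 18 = (v + 1)*(v^3 + 8*v^2 + 21*v + 18) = (v + 1)*(v + 2)*(v^2 + 6*v + 9) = (v + 1)*(v + 2)*(v + 3)*(v + 3)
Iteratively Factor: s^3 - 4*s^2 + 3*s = (s - 3)*(s^2 - s) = s*(s - 3)*(s - 1)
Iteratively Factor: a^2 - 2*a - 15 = (a - 5)*(a + 3)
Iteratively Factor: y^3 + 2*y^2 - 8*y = (y - 2)*(y^2 + 4*y) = (y - 2)*(y + 4)*(y)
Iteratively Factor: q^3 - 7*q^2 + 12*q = (q - 3)*(q^2 - 4*q) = (q - 4)*(q - 3)*(q)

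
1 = 1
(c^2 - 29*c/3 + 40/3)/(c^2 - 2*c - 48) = (c - 5/3)/(c + 6)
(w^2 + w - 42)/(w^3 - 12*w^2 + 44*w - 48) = (w + 7)/(w^2 - 6*w + 8)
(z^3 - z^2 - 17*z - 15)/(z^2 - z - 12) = (z^2 - 4*z - 5)/(z - 4)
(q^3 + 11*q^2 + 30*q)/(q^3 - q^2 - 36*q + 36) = q*(q + 5)/(q^2 - 7*q + 6)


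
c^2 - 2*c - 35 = (c - 7)*(c + 5)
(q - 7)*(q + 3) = q^2 - 4*q - 21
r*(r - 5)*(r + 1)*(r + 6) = r^4 + 2*r^3 - 29*r^2 - 30*r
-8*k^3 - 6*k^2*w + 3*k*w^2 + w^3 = (-2*k + w)*(k + w)*(4*k + w)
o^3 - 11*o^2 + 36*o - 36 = (o - 6)*(o - 3)*(o - 2)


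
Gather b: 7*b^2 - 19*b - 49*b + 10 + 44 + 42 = 7*b^2 - 68*b + 96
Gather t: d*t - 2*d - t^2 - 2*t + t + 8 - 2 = -2*d - t^2 + t*(d - 1) + 6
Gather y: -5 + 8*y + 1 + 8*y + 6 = 16*y + 2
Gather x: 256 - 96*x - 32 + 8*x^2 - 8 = 8*x^2 - 96*x + 216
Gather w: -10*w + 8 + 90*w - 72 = 80*w - 64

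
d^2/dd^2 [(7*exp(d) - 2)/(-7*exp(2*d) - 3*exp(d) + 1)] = (-343*exp(4*d) + 539*exp(3*d) - 168*exp(2*d) + 53*exp(d) - 1)*exp(d)/(343*exp(6*d) + 441*exp(5*d) + 42*exp(4*d) - 99*exp(3*d) - 6*exp(2*d) + 9*exp(d) - 1)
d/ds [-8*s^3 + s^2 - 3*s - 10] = -24*s^2 + 2*s - 3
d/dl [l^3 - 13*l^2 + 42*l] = 3*l^2 - 26*l + 42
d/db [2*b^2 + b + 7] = 4*b + 1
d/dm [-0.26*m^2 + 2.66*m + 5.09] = 2.66 - 0.52*m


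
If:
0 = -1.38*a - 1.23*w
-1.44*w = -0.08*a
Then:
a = 0.00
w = 0.00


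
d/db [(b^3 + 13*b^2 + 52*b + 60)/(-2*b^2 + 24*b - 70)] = (-b^4 + 24*b^3 + 103*b^2 - 790*b - 2540)/(2*(b^4 - 24*b^3 + 214*b^2 - 840*b + 1225))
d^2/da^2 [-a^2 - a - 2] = -2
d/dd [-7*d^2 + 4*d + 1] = 4 - 14*d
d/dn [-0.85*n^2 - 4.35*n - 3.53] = -1.7*n - 4.35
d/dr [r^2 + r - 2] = 2*r + 1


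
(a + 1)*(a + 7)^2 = a^3 + 15*a^2 + 63*a + 49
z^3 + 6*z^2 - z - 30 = (z - 2)*(z + 3)*(z + 5)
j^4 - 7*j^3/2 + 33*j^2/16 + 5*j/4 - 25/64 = (j - 5/2)*(j - 5/4)*(j - 1/4)*(j + 1/2)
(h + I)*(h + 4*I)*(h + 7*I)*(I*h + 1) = I*h^4 - 11*h^3 - 27*I*h^2 - 11*h - 28*I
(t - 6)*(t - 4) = t^2 - 10*t + 24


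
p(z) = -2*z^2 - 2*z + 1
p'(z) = -4*z - 2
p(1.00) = -3.00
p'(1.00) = -6.00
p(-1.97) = -2.82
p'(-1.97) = 5.88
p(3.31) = -27.53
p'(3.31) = -15.24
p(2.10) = -12.02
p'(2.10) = -10.40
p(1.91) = -10.12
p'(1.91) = -9.64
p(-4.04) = -23.56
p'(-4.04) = 14.16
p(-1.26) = 0.34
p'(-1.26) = 3.04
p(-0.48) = 1.50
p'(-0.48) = -0.08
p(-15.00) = -419.00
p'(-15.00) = 58.00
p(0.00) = 1.00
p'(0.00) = -2.00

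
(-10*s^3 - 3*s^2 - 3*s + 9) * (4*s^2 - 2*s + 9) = -40*s^5 + 8*s^4 - 96*s^3 + 15*s^2 - 45*s + 81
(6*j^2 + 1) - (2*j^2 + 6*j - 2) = 4*j^2 - 6*j + 3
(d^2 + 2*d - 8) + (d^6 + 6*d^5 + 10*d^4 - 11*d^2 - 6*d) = d^6 + 6*d^5 + 10*d^4 - 10*d^2 - 4*d - 8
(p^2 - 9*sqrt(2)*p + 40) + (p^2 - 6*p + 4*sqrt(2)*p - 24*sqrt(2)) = 2*p^2 - 5*sqrt(2)*p - 6*p - 24*sqrt(2) + 40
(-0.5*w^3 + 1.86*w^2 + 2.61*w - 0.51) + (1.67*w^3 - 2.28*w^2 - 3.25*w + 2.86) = 1.17*w^3 - 0.42*w^2 - 0.64*w + 2.35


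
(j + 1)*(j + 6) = j^2 + 7*j + 6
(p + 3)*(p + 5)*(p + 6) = p^3 + 14*p^2 + 63*p + 90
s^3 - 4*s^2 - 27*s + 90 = (s - 6)*(s - 3)*(s + 5)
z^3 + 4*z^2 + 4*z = z*(z + 2)^2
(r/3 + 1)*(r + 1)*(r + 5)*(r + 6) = r^4/3 + 5*r^3 + 77*r^2/3 + 51*r + 30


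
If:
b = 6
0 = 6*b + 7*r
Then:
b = 6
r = -36/7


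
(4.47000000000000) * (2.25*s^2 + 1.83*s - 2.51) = 10.0575*s^2 + 8.1801*s - 11.2197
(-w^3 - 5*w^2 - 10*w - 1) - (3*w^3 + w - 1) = -4*w^3 - 5*w^2 - 11*w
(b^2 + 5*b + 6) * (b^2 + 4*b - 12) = b^4 + 9*b^3 + 14*b^2 - 36*b - 72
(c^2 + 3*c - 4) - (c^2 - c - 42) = 4*c + 38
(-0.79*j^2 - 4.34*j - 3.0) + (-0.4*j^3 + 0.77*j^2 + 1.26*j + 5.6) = -0.4*j^3 - 0.02*j^2 - 3.08*j + 2.6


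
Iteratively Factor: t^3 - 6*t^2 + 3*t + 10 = (t + 1)*(t^2 - 7*t + 10) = (t - 2)*(t + 1)*(t - 5)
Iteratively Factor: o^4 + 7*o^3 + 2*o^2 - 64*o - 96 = (o - 3)*(o^3 + 10*o^2 + 32*o + 32) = (o - 3)*(o + 2)*(o^2 + 8*o + 16) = (o - 3)*(o + 2)*(o + 4)*(o + 4)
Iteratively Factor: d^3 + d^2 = (d)*(d^2 + d) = d*(d + 1)*(d)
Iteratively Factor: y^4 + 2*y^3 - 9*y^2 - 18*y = (y)*(y^3 + 2*y^2 - 9*y - 18) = y*(y - 3)*(y^2 + 5*y + 6) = y*(y - 3)*(y + 3)*(y + 2)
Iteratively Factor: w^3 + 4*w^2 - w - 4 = (w + 1)*(w^2 + 3*w - 4) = (w - 1)*(w + 1)*(w + 4)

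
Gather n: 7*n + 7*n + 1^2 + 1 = 14*n + 2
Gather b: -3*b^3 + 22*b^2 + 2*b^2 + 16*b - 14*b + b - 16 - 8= -3*b^3 + 24*b^2 + 3*b - 24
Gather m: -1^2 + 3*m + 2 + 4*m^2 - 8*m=4*m^2 - 5*m + 1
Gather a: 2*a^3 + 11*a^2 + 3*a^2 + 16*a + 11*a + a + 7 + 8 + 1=2*a^3 + 14*a^2 + 28*a + 16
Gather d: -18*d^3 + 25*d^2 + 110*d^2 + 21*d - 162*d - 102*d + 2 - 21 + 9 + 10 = -18*d^3 + 135*d^2 - 243*d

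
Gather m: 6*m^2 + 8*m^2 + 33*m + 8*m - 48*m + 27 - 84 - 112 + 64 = 14*m^2 - 7*m - 105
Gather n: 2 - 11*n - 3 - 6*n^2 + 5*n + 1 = -6*n^2 - 6*n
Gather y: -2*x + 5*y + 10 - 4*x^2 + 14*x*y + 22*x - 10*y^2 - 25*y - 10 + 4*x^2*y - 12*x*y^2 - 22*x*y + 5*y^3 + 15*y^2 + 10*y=-4*x^2 + 20*x + 5*y^3 + y^2*(5 - 12*x) + y*(4*x^2 - 8*x - 10)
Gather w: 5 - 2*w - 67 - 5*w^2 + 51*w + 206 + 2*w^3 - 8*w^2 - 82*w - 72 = 2*w^3 - 13*w^2 - 33*w + 72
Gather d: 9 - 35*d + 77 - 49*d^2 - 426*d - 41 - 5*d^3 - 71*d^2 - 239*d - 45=-5*d^3 - 120*d^2 - 700*d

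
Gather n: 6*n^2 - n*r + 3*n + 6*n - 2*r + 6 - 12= 6*n^2 + n*(9 - r) - 2*r - 6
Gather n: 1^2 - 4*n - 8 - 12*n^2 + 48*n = -12*n^2 + 44*n - 7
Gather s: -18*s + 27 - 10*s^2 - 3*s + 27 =-10*s^2 - 21*s + 54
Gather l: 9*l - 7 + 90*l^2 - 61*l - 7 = 90*l^2 - 52*l - 14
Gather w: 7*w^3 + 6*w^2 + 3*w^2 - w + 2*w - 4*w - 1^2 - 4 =7*w^3 + 9*w^2 - 3*w - 5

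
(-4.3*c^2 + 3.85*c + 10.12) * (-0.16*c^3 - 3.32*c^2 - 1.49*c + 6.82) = 0.688*c^5 + 13.66*c^4 - 7.9942*c^3 - 68.6609*c^2 + 11.1782*c + 69.0184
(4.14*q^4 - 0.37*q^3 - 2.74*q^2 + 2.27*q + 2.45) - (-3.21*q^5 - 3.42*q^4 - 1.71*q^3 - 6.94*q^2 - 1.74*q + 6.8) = 3.21*q^5 + 7.56*q^4 + 1.34*q^3 + 4.2*q^2 + 4.01*q - 4.35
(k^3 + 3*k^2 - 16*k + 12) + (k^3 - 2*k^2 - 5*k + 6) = 2*k^3 + k^2 - 21*k + 18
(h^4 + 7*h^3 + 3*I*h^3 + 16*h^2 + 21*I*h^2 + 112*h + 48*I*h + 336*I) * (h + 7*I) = h^5 + 7*h^4 + 10*I*h^4 - 5*h^3 + 70*I*h^3 - 35*h^2 + 160*I*h^2 - 336*h + 1120*I*h - 2352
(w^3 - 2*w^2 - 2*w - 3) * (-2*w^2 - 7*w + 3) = -2*w^5 - 3*w^4 + 21*w^3 + 14*w^2 + 15*w - 9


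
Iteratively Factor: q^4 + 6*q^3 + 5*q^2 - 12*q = (q - 1)*(q^3 + 7*q^2 + 12*q) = (q - 1)*(q + 4)*(q^2 + 3*q) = (q - 1)*(q + 3)*(q + 4)*(q)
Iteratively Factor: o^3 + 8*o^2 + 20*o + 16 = (o + 2)*(o^2 + 6*o + 8) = (o + 2)*(o + 4)*(o + 2)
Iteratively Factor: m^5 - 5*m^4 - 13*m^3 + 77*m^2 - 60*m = (m + 4)*(m^4 - 9*m^3 + 23*m^2 - 15*m) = m*(m + 4)*(m^3 - 9*m^2 + 23*m - 15) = m*(m - 1)*(m + 4)*(m^2 - 8*m + 15) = m*(m - 3)*(m - 1)*(m + 4)*(m - 5)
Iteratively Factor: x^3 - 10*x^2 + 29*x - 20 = (x - 4)*(x^2 - 6*x + 5) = (x - 5)*(x - 4)*(x - 1)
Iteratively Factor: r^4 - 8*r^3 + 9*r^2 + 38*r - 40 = (r - 1)*(r^3 - 7*r^2 + 2*r + 40) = (r - 5)*(r - 1)*(r^2 - 2*r - 8) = (r - 5)*(r - 4)*(r - 1)*(r + 2)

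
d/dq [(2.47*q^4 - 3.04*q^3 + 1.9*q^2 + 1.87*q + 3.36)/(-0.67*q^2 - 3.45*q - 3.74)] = (-3.3098*q^5 - 23.5277*q^4 - 15.9752*q^3 + 28.8067*q^2 - 9.7096*q + 4.5982)/(0.4489*q^4 + 4.623*q^3 + 16.9141*q^2 + 25.806*q + 13.9876)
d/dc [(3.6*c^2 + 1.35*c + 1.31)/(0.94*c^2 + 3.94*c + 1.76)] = (12.915*c^2 + 10.2092*c - 2.7854)/(0.8836*c^4 + 7.4072*c^3 + 18.8324*c^2 + 13.8688*c + 3.0976)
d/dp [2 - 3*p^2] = -6*p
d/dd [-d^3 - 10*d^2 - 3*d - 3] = -3*d^2 - 20*d - 3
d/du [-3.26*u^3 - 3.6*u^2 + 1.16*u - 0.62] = -9.78*u^2 - 7.2*u + 1.16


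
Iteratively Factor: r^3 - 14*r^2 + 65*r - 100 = (r - 5)*(r^2 - 9*r + 20) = (r - 5)^2*(r - 4)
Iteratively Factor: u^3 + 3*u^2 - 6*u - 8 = (u - 2)*(u^2 + 5*u + 4) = (u - 2)*(u + 1)*(u + 4)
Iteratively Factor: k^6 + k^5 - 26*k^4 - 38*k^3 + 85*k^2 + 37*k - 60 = (k - 5)*(k^5 + 6*k^4 + 4*k^3 - 18*k^2 - 5*k + 12) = (k - 5)*(k - 1)*(k^4 + 7*k^3 + 11*k^2 - 7*k - 12) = (k - 5)*(k - 1)*(k + 4)*(k^3 + 3*k^2 - k - 3) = (k - 5)*(k - 1)*(k + 3)*(k + 4)*(k^2 - 1) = (k - 5)*(k - 1)^2*(k + 3)*(k + 4)*(k + 1)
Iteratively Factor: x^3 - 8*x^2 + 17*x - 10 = (x - 2)*(x^2 - 6*x + 5) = (x - 2)*(x - 1)*(x - 5)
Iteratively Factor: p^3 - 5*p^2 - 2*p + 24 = (p + 2)*(p^2 - 7*p + 12) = (p - 3)*(p + 2)*(p - 4)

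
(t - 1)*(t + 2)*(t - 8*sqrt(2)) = t^3 - 8*sqrt(2)*t^2 + t^2 - 8*sqrt(2)*t - 2*t + 16*sqrt(2)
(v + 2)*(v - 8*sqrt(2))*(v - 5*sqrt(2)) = v^3 - 13*sqrt(2)*v^2 + 2*v^2 - 26*sqrt(2)*v + 80*v + 160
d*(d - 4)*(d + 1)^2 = d^4 - 2*d^3 - 7*d^2 - 4*d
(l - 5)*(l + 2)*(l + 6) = l^3 + 3*l^2 - 28*l - 60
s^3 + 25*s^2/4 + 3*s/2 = s*(s + 1/4)*(s + 6)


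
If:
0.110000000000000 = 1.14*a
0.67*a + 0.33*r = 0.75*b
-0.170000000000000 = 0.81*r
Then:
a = 0.10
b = -0.01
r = -0.21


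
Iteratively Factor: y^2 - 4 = (y + 2)*(y - 2)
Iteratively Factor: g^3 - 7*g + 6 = (g + 3)*(g^2 - 3*g + 2) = (g - 1)*(g + 3)*(g - 2)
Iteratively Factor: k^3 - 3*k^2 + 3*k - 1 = (k - 1)*(k^2 - 2*k + 1) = (k - 1)^2*(k - 1)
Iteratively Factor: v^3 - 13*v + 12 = (v + 4)*(v^2 - 4*v + 3) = (v - 3)*(v + 4)*(v - 1)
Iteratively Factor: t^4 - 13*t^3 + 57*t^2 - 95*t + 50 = (t - 5)*(t^3 - 8*t^2 + 17*t - 10) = (t - 5)*(t - 2)*(t^2 - 6*t + 5) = (t - 5)^2*(t - 2)*(t - 1)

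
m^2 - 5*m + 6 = (m - 3)*(m - 2)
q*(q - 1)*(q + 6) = q^3 + 5*q^2 - 6*q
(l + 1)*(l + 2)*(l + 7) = l^3 + 10*l^2 + 23*l + 14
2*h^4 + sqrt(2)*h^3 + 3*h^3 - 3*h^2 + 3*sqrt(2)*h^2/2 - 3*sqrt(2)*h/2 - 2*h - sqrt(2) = (h - 1)*(h + 2)*(sqrt(2)*h + 1)*(sqrt(2)*h + sqrt(2)/2)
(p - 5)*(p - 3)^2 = p^3 - 11*p^2 + 39*p - 45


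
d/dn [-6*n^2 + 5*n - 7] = 5 - 12*n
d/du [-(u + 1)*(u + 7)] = -2*u - 8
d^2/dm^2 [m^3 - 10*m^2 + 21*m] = 6*m - 20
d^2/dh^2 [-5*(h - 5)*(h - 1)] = -10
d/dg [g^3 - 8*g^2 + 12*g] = 3*g^2 - 16*g + 12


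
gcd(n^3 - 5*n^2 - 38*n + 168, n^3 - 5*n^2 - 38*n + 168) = n^3 - 5*n^2 - 38*n + 168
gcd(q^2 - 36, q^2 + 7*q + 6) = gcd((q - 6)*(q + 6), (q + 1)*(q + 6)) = q + 6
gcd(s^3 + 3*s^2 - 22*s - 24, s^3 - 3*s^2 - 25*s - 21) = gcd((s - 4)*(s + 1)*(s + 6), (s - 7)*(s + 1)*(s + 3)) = s + 1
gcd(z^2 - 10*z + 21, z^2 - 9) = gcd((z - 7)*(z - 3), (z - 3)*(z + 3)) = z - 3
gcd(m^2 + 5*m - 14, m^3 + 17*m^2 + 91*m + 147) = m + 7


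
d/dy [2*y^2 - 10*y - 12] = 4*y - 10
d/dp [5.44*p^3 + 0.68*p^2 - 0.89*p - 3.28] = 16.32*p^2 + 1.36*p - 0.89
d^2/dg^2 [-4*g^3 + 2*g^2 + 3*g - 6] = 4 - 24*g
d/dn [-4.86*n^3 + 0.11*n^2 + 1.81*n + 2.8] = -14.58*n^2 + 0.22*n + 1.81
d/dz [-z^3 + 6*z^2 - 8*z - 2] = -3*z^2 + 12*z - 8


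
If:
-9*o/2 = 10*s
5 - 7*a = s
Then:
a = 5/7 - s/7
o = -20*s/9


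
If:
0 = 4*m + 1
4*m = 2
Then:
No Solution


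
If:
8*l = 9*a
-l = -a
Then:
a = 0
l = 0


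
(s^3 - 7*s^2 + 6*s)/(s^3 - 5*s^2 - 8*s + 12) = s/(s + 2)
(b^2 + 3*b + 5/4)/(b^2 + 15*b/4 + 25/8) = 2*(2*b + 1)/(4*b + 5)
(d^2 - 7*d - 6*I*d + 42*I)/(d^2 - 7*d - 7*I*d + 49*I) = (d - 6*I)/(d - 7*I)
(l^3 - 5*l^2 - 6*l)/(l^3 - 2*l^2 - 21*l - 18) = l/(l + 3)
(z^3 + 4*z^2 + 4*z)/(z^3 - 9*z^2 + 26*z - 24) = z*(z^2 + 4*z + 4)/(z^3 - 9*z^2 + 26*z - 24)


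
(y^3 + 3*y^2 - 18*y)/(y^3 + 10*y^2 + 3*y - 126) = y/(y + 7)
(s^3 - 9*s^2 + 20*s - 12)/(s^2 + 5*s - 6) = (s^2 - 8*s + 12)/(s + 6)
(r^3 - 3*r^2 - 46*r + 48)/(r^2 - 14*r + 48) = (r^2 + 5*r - 6)/(r - 6)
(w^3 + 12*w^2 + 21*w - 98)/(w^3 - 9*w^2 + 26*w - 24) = (w^2 + 14*w + 49)/(w^2 - 7*w + 12)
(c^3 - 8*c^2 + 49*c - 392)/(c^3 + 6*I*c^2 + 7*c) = (c^2 - c*(8 + 7*I) + 56*I)/(c*(c - I))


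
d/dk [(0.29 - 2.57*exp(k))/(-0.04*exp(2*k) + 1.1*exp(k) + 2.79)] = (-0.1028*exp(2*k) + 0.0232000000000001*exp(k) - 7.4893)*exp(k)/(0.0016*exp(4*k) - 0.088*exp(3*k) + 0.9868*exp(2*k) + 6.138*exp(k) + 7.7841)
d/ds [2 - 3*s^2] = -6*s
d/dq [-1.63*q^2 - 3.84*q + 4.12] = -3.26*q - 3.84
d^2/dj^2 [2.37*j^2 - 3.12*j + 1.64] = 4.74000000000000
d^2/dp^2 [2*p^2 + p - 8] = 4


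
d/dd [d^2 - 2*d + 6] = 2*d - 2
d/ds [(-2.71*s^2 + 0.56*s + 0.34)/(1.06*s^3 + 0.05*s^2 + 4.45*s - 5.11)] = (2.8726*s^4 - 1.1872*s^3 - 13.1687*s^2 + 27.6622*s - 4.3746)/(1.1236*s^6 + 0.106*s^5 + 9.4365*s^4 - 10.3882*s^3 + 19.2915*s^2 - 45.479*s + 26.1121)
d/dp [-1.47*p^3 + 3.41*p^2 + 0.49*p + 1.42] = -4.41*p^2 + 6.82*p + 0.49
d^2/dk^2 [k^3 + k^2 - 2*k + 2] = 6*k + 2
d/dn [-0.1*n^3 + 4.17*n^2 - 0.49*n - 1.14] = -0.3*n^2 + 8.34*n - 0.49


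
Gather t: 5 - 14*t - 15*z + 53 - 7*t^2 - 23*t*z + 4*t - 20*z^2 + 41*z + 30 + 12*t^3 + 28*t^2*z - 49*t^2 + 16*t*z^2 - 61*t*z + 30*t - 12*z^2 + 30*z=12*t^3 + t^2*(28*z - 56) + t*(16*z^2 - 84*z + 20) - 32*z^2 + 56*z + 88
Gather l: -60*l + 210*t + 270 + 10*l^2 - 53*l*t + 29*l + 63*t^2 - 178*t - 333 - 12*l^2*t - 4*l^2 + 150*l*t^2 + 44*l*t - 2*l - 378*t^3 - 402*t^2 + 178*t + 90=l^2*(6 - 12*t) + l*(150*t^2 - 9*t - 33) - 378*t^3 - 339*t^2 + 210*t + 27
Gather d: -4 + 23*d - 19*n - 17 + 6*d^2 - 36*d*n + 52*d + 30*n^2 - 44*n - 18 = 6*d^2 + d*(75 - 36*n) + 30*n^2 - 63*n - 39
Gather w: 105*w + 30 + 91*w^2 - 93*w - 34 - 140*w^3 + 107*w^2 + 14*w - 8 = -140*w^3 + 198*w^2 + 26*w - 12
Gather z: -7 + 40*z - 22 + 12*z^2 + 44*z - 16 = 12*z^2 + 84*z - 45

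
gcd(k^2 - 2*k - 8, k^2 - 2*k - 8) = k^2 - 2*k - 8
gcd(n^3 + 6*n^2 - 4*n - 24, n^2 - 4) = n^2 - 4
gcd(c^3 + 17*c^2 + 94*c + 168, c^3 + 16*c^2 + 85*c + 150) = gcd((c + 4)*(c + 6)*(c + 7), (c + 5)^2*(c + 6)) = c + 6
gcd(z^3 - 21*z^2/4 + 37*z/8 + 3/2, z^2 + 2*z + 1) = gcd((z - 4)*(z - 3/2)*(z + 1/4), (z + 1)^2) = 1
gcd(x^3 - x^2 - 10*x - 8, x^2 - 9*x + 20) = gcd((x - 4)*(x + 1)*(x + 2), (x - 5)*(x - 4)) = x - 4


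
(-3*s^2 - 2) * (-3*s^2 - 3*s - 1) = 9*s^4 + 9*s^3 + 9*s^2 + 6*s + 2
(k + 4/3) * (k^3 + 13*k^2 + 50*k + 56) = k^4 + 43*k^3/3 + 202*k^2/3 + 368*k/3 + 224/3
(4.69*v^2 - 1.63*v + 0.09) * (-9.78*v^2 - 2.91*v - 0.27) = -45.8682*v^4 + 2.2935*v^3 + 2.5968*v^2 + 0.1782*v - 0.0243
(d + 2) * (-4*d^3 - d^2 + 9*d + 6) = -4*d^4 - 9*d^3 + 7*d^2 + 24*d + 12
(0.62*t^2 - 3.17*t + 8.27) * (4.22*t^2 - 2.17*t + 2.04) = 2.6164*t^4 - 14.7228*t^3 + 43.0431*t^2 - 24.4127*t + 16.8708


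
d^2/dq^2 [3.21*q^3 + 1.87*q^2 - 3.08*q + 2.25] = 19.26*q + 3.74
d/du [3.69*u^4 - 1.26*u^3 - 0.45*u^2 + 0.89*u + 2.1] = 14.76*u^3 - 3.78*u^2 - 0.9*u + 0.89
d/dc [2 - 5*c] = -5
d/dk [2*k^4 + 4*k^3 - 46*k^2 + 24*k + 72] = 8*k^3 + 12*k^2 - 92*k + 24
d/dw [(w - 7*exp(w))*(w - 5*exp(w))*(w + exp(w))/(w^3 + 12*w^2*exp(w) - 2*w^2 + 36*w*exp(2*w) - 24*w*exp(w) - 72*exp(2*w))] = (-(w - 7*exp(w))*(w - 5*exp(w))*(w + exp(w))*(12*w^2*exp(w) + 3*w^2 + 72*w*exp(2*w) - 4*w - 108*exp(2*w) - 24*exp(w)) + ((w - 7*exp(w))*(w - 5*exp(w))*(exp(w) + 1) - (w - 7*exp(w))*(w + exp(w))*(5*exp(w) - 1) - (w - 5*exp(w))*(w + exp(w))*(7*exp(w) - 1))*(w^3 + 12*w^2*exp(w) - 2*w^2 + 36*w*exp(2*w) - 24*w*exp(w) - 72*exp(2*w)))/(w^3 + 12*w^2*exp(w) - 2*w^2 + 36*w*exp(2*w) - 24*w*exp(w) - 72*exp(2*w))^2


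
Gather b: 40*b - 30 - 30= 40*b - 60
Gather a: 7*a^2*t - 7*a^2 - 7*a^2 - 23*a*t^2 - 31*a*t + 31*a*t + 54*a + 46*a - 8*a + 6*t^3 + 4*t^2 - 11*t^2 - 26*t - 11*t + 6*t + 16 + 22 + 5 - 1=a^2*(7*t - 14) + a*(92 - 23*t^2) + 6*t^3 - 7*t^2 - 31*t + 42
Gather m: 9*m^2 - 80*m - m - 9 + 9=9*m^2 - 81*m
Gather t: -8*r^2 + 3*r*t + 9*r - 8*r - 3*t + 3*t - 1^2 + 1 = -8*r^2 + 3*r*t + r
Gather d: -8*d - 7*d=-15*d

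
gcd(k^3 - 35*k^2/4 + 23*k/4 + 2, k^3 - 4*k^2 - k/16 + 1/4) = k + 1/4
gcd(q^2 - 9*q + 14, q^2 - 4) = q - 2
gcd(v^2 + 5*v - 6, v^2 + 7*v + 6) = v + 6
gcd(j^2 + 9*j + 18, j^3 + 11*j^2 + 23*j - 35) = 1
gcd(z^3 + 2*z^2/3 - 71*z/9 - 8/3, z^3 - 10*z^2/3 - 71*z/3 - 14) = z + 3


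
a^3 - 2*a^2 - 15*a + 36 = (a - 3)^2*(a + 4)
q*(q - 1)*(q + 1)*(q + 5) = q^4 + 5*q^3 - q^2 - 5*q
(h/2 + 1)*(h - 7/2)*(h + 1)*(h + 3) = h^4/2 + 5*h^3/4 - 5*h^2 - 65*h/4 - 21/2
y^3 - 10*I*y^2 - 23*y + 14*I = (y - 7*I)*(y - 2*I)*(y - I)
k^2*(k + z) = k^3 + k^2*z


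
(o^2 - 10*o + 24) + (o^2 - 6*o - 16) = 2*o^2 - 16*o + 8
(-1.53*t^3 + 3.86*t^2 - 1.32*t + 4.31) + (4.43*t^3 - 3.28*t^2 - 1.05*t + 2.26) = 2.9*t^3 + 0.58*t^2 - 2.37*t + 6.57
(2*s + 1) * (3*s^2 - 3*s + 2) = 6*s^3 - 3*s^2 + s + 2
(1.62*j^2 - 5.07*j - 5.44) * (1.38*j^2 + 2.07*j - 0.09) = 2.2356*j^4 - 3.6432*j^3 - 18.1479*j^2 - 10.8045*j + 0.4896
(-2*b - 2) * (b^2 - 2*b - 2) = -2*b^3 + 2*b^2 + 8*b + 4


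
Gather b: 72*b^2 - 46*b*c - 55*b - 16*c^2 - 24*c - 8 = 72*b^2 + b*(-46*c - 55) - 16*c^2 - 24*c - 8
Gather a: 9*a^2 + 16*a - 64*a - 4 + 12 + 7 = 9*a^2 - 48*a + 15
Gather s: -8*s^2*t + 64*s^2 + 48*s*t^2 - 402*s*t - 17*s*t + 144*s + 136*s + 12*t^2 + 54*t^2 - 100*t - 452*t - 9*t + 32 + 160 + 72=s^2*(64 - 8*t) + s*(48*t^2 - 419*t + 280) + 66*t^2 - 561*t + 264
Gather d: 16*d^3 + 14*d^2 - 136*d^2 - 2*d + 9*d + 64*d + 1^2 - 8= 16*d^3 - 122*d^2 + 71*d - 7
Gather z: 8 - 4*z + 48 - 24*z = 56 - 28*z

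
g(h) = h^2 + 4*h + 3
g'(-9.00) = -14.00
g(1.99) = 14.92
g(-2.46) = -0.79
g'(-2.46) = -0.92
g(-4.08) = 3.33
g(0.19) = 3.80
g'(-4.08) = -4.16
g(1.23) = 9.43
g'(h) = 2*h + 4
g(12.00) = 195.00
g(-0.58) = 1.02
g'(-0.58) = 2.84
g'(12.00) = 28.00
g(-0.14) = 2.46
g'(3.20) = 10.40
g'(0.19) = 4.38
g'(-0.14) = 3.72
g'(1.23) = 6.46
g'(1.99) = 7.98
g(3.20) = 26.04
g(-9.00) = 48.00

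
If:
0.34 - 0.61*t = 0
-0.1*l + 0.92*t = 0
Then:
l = 5.13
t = 0.56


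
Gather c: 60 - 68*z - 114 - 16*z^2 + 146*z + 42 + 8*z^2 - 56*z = -8*z^2 + 22*z - 12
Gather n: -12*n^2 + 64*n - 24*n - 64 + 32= -12*n^2 + 40*n - 32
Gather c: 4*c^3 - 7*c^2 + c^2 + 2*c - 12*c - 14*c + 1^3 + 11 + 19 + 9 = 4*c^3 - 6*c^2 - 24*c + 40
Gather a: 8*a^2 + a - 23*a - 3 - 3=8*a^2 - 22*a - 6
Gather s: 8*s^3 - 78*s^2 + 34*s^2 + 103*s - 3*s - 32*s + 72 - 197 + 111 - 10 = 8*s^3 - 44*s^2 + 68*s - 24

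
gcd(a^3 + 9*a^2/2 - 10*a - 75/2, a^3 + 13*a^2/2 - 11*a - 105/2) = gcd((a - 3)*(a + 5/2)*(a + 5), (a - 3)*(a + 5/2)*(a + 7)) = a^2 - a/2 - 15/2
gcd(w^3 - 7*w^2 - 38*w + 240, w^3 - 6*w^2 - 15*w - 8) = w - 8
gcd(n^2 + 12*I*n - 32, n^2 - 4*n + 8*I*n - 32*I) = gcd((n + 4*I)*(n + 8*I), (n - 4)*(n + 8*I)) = n + 8*I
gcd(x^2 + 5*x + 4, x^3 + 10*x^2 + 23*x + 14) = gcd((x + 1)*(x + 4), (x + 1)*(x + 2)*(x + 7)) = x + 1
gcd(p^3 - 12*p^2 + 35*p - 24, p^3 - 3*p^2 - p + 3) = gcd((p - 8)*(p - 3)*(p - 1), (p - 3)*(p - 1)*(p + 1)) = p^2 - 4*p + 3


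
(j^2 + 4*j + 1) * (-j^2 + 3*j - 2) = -j^4 - j^3 + 9*j^2 - 5*j - 2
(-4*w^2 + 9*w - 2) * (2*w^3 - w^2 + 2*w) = -8*w^5 + 22*w^4 - 21*w^3 + 20*w^2 - 4*w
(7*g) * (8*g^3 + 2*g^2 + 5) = 56*g^4 + 14*g^3 + 35*g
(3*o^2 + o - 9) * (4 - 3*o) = -9*o^3 + 9*o^2 + 31*o - 36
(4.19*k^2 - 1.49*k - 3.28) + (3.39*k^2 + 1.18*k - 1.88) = 7.58*k^2 - 0.31*k - 5.16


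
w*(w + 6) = w^2 + 6*w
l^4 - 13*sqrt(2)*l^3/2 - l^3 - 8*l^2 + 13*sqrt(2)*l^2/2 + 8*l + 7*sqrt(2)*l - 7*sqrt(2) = (l - 1)*(l - 7*sqrt(2))*(l - sqrt(2)/2)*(l + sqrt(2))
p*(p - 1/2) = p^2 - p/2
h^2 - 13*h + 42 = (h - 7)*(h - 6)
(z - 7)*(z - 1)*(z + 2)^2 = z^4 - 4*z^3 - 21*z^2 - 4*z + 28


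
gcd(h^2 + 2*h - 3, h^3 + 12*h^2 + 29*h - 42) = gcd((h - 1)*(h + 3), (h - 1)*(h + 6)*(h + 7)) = h - 1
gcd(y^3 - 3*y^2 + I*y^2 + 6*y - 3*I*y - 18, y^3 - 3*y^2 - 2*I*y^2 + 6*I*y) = y^2 + y*(-3 - 2*I) + 6*I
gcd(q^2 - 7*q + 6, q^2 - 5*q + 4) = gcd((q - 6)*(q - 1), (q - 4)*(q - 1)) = q - 1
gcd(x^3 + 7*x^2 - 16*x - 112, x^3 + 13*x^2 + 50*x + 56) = x^2 + 11*x + 28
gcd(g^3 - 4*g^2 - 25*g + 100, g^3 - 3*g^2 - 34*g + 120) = g^2 - 9*g + 20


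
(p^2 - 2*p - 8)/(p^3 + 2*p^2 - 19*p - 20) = (p + 2)/(p^2 + 6*p + 5)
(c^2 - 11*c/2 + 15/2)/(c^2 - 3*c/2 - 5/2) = (c - 3)/(c + 1)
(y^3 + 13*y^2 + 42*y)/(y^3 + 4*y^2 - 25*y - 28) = y*(y + 6)/(y^2 - 3*y - 4)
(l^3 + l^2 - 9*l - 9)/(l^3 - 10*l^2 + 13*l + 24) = (l + 3)/(l - 8)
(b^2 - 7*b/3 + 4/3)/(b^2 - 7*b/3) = (3*b^2 - 7*b + 4)/(b*(3*b - 7))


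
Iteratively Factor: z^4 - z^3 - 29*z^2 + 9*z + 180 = (z - 3)*(z^3 + 2*z^2 - 23*z - 60) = (z - 3)*(z + 4)*(z^2 - 2*z - 15) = (z - 5)*(z - 3)*(z + 4)*(z + 3)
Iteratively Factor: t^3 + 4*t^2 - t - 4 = (t + 1)*(t^2 + 3*t - 4) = (t + 1)*(t + 4)*(t - 1)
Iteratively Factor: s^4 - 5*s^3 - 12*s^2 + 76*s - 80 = (s + 4)*(s^3 - 9*s^2 + 24*s - 20) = (s - 2)*(s + 4)*(s^2 - 7*s + 10) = (s - 2)^2*(s + 4)*(s - 5)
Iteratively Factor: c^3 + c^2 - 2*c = (c + 2)*(c^2 - c) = c*(c + 2)*(c - 1)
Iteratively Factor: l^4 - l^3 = (l)*(l^3 - l^2) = l^2*(l^2 - l) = l^3*(l - 1)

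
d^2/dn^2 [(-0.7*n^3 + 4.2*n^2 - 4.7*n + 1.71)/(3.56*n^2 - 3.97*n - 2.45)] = (5.6843418860808e-14*n^4 - 34.6890200000001*n^3 + 308.974236*n^2 - 416.177532*n + 225.581618)/(45.118016*n^6 - 150.942576*n^5 + 75.175452*n^4 + 145.187267*n^3 - 51.735915*n^2 - 71.489775*n - 14.706125)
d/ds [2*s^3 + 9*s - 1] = 6*s^2 + 9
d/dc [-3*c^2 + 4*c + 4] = 4 - 6*c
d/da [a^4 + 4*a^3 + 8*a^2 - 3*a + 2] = 4*a^3 + 12*a^2 + 16*a - 3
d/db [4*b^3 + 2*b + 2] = 12*b^2 + 2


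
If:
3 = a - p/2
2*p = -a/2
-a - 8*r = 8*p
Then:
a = 8/3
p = -2/3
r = 1/3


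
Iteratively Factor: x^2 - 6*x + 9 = (x - 3)*(x - 3)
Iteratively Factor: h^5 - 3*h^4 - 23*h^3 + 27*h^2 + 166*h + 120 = (h + 1)*(h^4 - 4*h^3 - 19*h^2 + 46*h + 120) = (h + 1)*(h + 2)*(h^3 - 6*h^2 - 7*h + 60) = (h - 5)*(h + 1)*(h + 2)*(h^2 - h - 12) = (h - 5)*(h + 1)*(h + 2)*(h + 3)*(h - 4)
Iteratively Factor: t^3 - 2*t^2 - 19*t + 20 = (t + 4)*(t^2 - 6*t + 5) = (t - 1)*(t + 4)*(t - 5)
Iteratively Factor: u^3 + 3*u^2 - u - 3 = (u + 3)*(u^2 - 1) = (u + 1)*(u + 3)*(u - 1)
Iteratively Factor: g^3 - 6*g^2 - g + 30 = (g + 2)*(g^2 - 8*g + 15) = (g - 5)*(g + 2)*(g - 3)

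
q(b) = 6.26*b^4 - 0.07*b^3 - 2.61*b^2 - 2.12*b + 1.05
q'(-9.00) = -18226.31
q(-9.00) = 40931.61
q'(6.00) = 5367.64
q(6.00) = 7992.21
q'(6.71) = 7518.28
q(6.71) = 12538.25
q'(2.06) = 205.13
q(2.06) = 97.73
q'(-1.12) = -31.72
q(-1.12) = 10.10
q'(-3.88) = -1447.64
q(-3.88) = 1392.81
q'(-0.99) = -21.45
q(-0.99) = 6.67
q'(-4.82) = -2785.82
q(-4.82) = 3337.27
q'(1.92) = 164.31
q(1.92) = 71.93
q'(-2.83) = -556.57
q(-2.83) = 389.26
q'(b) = 25.04*b^3 - 0.21*b^2 - 5.22*b - 2.12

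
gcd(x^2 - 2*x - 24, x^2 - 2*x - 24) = x^2 - 2*x - 24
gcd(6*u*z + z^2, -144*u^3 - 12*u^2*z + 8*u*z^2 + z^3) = 6*u + z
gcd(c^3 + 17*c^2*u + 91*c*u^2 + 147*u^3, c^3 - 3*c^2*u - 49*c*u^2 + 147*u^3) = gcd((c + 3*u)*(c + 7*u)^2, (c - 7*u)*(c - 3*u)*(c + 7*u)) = c + 7*u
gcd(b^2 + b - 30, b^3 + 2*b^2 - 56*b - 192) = b + 6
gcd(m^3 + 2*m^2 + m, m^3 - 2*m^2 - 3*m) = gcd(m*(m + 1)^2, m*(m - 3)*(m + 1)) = m^2 + m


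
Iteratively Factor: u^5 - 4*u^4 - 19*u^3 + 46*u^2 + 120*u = (u)*(u^4 - 4*u^3 - 19*u^2 + 46*u + 120) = u*(u + 3)*(u^3 - 7*u^2 + 2*u + 40) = u*(u - 4)*(u + 3)*(u^2 - 3*u - 10) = u*(u - 5)*(u - 4)*(u + 3)*(u + 2)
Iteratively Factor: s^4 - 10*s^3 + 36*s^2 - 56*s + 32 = (s - 2)*(s^3 - 8*s^2 + 20*s - 16) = (s - 4)*(s - 2)*(s^2 - 4*s + 4) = (s - 4)*(s - 2)^2*(s - 2)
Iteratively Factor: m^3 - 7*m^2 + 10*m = (m)*(m^2 - 7*m + 10) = m*(m - 5)*(m - 2)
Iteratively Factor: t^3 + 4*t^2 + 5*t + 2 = (t + 1)*(t^2 + 3*t + 2) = (t + 1)*(t + 2)*(t + 1)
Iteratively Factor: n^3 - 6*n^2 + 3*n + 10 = (n + 1)*(n^2 - 7*n + 10) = (n - 2)*(n + 1)*(n - 5)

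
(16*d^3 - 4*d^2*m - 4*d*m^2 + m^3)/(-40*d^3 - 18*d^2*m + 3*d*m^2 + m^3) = (-2*d + m)/(5*d + m)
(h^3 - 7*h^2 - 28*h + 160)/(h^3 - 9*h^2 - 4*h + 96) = (h + 5)/(h + 3)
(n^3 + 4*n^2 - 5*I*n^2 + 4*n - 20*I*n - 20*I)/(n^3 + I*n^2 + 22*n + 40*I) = (n^2 + 4*n + 4)/(n^2 + 6*I*n - 8)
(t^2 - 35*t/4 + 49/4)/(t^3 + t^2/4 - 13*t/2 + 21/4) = (t - 7)/(t^2 + 2*t - 3)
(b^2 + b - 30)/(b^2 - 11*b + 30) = (b + 6)/(b - 6)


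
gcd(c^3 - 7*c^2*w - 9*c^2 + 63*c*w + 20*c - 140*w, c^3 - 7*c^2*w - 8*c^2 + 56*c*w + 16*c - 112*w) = -c^2 + 7*c*w + 4*c - 28*w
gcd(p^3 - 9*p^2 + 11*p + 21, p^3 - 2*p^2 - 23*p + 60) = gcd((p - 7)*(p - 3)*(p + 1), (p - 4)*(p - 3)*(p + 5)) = p - 3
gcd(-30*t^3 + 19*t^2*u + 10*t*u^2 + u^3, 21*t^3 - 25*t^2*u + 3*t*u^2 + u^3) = t - u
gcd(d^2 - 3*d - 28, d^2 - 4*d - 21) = d - 7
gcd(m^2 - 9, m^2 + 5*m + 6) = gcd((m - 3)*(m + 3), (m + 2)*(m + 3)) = m + 3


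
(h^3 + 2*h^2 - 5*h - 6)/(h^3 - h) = (h^2 + h - 6)/(h*(h - 1))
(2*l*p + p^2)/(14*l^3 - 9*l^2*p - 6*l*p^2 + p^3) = p/(7*l^2 - 8*l*p + p^2)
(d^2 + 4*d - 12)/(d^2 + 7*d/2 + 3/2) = 2*(d^2 + 4*d - 12)/(2*d^2 + 7*d + 3)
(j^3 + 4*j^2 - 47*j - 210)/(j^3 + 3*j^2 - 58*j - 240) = (j - 7)/(j - 8)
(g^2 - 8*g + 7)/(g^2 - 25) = (g^2 - 8*g + 7)/(g^2 - 25)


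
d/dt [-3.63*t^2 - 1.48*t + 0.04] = -7.26*t - 1.48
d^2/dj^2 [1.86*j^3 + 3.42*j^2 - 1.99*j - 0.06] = 11.16*j + 6.84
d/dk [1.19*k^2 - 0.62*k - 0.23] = 2.38*k - 0.62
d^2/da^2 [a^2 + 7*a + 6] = 2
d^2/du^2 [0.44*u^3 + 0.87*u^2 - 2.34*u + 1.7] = 2.64*u + 1.74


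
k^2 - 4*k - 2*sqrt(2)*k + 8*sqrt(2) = (k - 4)*(k - 2*sqrt(2))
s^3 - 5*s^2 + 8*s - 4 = (s - 2)^2*(s - 1)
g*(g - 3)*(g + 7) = g^3 + 4*g^2 - 21*g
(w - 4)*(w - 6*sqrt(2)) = w^2 - 6*sqrt(2)*w - 4*w + 24*sqrt(2)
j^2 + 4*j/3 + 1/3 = (j + 1/3)*(j + 1)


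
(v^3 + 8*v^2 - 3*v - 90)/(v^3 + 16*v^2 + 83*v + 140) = (v^2 + 3*v - 18)/(v^2 + 11*v + 28)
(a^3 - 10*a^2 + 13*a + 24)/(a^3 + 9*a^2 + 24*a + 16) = (a^2 - 11*a + 24)/(a^2 + 8*a + 16)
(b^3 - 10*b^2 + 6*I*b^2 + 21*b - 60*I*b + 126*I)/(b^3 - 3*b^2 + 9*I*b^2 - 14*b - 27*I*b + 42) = (b^2 + b*(-7 + 6*I) - 42*I)/(b^2 + 9*I*b - 14)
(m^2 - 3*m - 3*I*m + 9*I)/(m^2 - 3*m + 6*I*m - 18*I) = (m - 3*I)/(m + 6*I)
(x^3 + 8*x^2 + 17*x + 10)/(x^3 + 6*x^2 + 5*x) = (x + 2)/x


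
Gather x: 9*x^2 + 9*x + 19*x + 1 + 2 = 9*x^2 + 28*x + 3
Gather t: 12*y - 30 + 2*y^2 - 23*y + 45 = 2*y^2 - 11*y + 15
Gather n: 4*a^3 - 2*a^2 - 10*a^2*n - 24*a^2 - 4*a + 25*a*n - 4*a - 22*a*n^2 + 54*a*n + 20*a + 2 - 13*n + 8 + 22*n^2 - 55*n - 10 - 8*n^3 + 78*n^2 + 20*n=4*a^3 - 26*a^2 + 12*a - 8*n^3 + n^2*(100 - 22*a) + n*(-10*a^2 + 79*a - 48)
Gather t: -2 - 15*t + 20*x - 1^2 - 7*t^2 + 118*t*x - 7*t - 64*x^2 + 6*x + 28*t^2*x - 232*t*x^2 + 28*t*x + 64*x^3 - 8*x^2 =t^2*(28*x - 7) + t*(-232*x^2 + 146*x - 22) + 64*x^3 - 72*x^2 + 26*x - 3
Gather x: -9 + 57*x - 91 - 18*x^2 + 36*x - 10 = -18*x^2 + 93*x - 110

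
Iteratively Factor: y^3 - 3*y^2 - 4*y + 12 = (y + 2)*(y^2 - 5*y + 6) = (y - 3)*(y + 2)*(y - 2)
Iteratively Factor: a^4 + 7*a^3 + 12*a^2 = (a + 3)*(a^3 + 4*a^2) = (a + 3)*(a + 4)*(a^2) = a*(a + 3)*(a + 4)*(a)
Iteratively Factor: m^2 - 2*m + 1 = (m - 1)*(m - 1)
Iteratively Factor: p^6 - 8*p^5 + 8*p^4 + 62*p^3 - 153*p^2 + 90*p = (p - 3)*(p^5 - 5*p^4 - 7*p^3 + 41*p^2 - 30*p) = (p - 3)*(p - 1)*(p^4 - 4*p^3 - 11*p^2 + 30*p) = (p - 3)*(p - 2)*(p - 1)*(p^3 - 2*p^2 - 15*p) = (p - 5)*(p - 3)*(p - 2)*(p - 1)*(p^2 + 3*p) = p*(p - 5)*(p - 3)*(p - 2)*(p - 1)*(p + 3)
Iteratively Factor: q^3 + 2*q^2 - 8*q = (q + 4)*(q^2 - 2*q) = (q - 2)*(q + 4)*(q)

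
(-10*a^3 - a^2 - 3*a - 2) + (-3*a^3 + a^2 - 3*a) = -13*a^3 - 6*a - 2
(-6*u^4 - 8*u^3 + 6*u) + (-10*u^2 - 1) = -6*u^4 - 8*u^3 - 10*u^2 + 6*u - 1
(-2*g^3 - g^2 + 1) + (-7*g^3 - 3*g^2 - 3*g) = -9*g^3 - 4*g^2 - 3*g + 1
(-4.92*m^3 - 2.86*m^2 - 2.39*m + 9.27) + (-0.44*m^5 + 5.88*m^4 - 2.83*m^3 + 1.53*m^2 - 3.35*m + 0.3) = -0.44*m^5 + 5.88*m^4 - 7.75*m^3 - 1.33*m^2 - 5.74*m + 9.57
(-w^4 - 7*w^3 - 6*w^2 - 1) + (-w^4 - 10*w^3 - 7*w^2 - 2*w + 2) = -2*w^4 - 17*w^3 - 13*w^2 - 2*w + 1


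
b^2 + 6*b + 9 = (b + 3)^2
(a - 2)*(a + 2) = a^2 - 4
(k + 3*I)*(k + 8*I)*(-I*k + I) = -I*k^3 + 11*k^2 + I*k^2 - 11*k + 24*I*k - 24*I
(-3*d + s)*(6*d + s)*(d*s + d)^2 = -18*d^4*s^2 - 36*d^4*s - 18*d^4 + 3*d^3*s^3 + 6*d^3*s^2 + 3*d^3*s + d^2*s^4 + 2*d^2*s^3 + d^2*s^2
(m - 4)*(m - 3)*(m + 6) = m^3 - m^2 - 30*m + 72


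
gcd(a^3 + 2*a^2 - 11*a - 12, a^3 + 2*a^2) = 1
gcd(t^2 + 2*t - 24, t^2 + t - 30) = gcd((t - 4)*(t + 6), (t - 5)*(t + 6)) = t + 6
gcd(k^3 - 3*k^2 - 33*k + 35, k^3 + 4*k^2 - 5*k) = k^2 + 4*k - 5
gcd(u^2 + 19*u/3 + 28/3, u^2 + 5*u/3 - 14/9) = u + 7/3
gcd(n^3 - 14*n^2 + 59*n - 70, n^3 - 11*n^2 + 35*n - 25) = n - 5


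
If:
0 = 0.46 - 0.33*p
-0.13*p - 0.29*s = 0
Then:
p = 1.39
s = -0.62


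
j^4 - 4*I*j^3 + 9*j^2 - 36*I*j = j*(j - 4*I)*(j - 3*I)*(j + 3*I)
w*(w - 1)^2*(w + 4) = w^4 + 2*w^3 - 7*w^2 + 4*w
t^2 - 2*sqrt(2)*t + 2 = (t - sqrt(2))^2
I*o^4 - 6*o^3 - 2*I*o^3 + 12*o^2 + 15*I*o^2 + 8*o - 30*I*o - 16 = (o - 2)*(o - I)*(o + 8*I)*(I*o + 1)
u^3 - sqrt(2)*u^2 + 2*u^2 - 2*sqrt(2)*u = u*(u + 2)*(u - sqrt(2))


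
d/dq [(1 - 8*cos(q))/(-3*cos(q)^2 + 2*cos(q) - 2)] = 2*(12*cos(q)^2 - 3*cos(q) - 7)*sin(q)/(3*sin(q)^2 + 2*cos(q) - 5)^2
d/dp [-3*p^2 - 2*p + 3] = -6*p - 2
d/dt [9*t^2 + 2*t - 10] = 18*t + 2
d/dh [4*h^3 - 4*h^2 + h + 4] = 12*h^2 - 8*h + 1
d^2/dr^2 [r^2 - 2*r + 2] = 2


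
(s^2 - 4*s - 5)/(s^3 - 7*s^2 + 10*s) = (s + 1)/(s*(s - 2))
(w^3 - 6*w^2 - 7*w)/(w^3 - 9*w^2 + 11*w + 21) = w/(w - 3)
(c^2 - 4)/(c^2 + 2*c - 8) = (c + 2)/(c + 4)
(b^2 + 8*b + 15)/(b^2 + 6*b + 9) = (b + 5)/(b + 3)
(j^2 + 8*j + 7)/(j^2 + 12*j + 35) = (j + 1)/(j + 5)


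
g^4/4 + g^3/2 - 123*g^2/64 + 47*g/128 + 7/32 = (g/4 + 1)*(g - 7/4)*(g - 1/2)*(g + 1/4)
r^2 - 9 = (r - 3)*(r + 3)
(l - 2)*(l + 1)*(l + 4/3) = l^3 + l^2/3 - 10*l/3 - 8/3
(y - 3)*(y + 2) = y^2 - y - 6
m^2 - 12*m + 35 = (m - 7)*(m - 5)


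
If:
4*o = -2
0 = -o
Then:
No Solution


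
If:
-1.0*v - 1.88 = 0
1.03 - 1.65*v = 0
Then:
No Solution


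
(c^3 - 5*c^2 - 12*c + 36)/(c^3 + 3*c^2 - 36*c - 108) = (c - 2)/(c + 6)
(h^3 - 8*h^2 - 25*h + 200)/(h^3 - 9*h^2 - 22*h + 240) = (h - 5)/(h - 6)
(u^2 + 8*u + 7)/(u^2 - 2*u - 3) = (u + 7)/(u - 3)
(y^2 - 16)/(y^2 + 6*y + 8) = (y - 4)/(y + 2)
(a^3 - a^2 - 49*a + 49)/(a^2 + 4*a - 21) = (a^2 - 8*a + 7)/(a - 3)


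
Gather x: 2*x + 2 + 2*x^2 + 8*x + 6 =2*x^2 + 10*x + 8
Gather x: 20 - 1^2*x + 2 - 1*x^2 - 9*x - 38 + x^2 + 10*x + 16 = 0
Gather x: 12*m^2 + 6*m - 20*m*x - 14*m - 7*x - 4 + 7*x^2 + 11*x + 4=12*m^2 - 8*m + 7*x^2 + x*(4 - 20*m)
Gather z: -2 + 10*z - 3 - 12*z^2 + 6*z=-12*z^2 + 16*z - 5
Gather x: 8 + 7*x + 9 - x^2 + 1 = -x^2 + 7*x + 18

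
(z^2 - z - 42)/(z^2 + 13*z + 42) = (z - 7)/(z + 7)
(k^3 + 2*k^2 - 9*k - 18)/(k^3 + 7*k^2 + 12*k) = (k^2 - k - 6)/(k*(k + 4))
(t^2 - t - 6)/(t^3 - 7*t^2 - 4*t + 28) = (t - 3)/(t^2 - 9*t + 14)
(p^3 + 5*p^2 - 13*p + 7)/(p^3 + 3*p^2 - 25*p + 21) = (p - 1)/(p - 3)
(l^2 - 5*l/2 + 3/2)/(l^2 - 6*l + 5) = (l - 3/2)/(l - 5)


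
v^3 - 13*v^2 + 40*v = v*(v - 8)*(v - 5)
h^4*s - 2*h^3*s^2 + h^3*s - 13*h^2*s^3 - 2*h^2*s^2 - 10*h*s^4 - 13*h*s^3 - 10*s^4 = (h - 5*s)*(h + s)*(h + 2*s)*(h*s + s)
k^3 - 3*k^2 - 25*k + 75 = (k - 5)*(k - 3)*(k + 5)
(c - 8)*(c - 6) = c^2 - 14*c + 48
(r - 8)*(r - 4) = r^2 - 12*r + 32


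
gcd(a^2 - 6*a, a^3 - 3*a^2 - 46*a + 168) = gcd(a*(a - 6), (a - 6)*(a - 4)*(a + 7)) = a - 6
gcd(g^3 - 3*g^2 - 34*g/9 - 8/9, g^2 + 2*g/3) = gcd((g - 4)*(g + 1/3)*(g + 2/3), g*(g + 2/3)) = g + 2/3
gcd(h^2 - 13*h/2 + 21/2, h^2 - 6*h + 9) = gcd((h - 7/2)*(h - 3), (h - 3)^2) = h - 3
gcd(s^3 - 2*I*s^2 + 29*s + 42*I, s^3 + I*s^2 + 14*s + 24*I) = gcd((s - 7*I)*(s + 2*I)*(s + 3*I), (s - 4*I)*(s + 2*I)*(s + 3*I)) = s^2 + 5*I*s - 6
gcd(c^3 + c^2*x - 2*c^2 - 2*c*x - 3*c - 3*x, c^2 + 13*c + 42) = 1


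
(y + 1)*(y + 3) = y^2 + 4*y + 3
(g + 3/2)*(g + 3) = g^2 + 9*g/2 + 9/2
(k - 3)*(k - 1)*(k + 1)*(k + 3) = k^4 - 10*k^2 + 9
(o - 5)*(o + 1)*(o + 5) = o^3 + o^2 - 25*o - 25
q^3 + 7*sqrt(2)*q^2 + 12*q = q*(q + sqrt(2))*(q + 6*sqrt(2))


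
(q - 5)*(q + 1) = q^2 - 4*q - 5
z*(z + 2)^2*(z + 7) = z^4 + 11*z^3 + 32*z^2 + 28*z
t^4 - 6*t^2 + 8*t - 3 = (t - 1)^3*(t + 3)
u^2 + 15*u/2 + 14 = (u + 7/2)*(u + 4)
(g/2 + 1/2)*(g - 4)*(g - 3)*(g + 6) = g^4/2 - 31*g^2/2 + 21*g + 36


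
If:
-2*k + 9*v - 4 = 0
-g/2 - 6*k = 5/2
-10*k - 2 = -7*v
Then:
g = -125/19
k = 5/38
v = 9/19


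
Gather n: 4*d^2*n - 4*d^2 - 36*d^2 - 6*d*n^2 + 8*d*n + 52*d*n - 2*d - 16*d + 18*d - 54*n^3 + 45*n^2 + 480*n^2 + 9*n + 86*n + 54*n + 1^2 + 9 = -40*d^2 - 54*n^3 + n^2*(525 - 6*d) + n*(4*d^2 + 60*d + 149) + 10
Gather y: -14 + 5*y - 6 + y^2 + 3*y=y^2 + 8*y - 20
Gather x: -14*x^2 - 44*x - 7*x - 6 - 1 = -14*x^2 - 51*x - 7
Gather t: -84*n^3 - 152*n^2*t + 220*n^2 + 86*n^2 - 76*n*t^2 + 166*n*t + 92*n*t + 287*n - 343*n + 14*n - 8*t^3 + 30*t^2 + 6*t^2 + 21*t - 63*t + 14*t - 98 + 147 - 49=-84*n^3 + 306*n^2 - 42*n - 8*t^3 + t^2*(36 - 76*n) + t*(-152*n^2 + 258*n - 28)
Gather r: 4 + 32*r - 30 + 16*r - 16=48*r - 42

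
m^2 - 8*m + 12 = (m - 6)*(m - 2)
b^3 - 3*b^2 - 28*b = b*(b - 7)*(b + 4)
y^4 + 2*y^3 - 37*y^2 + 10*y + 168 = (y - 4)*(y - 3)*(y + 2)*(y + 7)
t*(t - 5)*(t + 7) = t^3 + 2*t^2 - 35*t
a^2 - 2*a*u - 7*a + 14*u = (a - 7)*(a - 2*u)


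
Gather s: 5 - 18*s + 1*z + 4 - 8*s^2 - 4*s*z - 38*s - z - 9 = -8*s^2 + s*(-4*z - 56)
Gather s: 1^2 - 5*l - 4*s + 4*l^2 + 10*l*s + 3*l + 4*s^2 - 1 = 4*l^2 - 2*l + 4*s^2 + s*(10*l - 4)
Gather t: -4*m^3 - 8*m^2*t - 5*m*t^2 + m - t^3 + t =-4*m^3 - 5*m*t^2 + m - t^3 + t*(1 - 8*m^2)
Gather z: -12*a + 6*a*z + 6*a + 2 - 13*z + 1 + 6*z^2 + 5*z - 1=-6*a + 6*z^2 + z*(6*a - 8) + 2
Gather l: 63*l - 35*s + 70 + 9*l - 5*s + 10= 72*l - 40*s + 80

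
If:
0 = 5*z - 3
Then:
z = 3/5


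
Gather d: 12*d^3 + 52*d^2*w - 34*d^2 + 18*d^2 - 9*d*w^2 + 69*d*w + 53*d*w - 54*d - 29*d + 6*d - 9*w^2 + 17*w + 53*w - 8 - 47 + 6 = 12*d^3 + d^2*(52*w - 16) + d*(-9*w^2 + 122*w - 77) - 9*w^2 + 70*w - 49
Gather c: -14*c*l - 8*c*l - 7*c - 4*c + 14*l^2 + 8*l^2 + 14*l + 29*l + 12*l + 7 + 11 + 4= c*(-22*l - 11) + 22*l^2 + 55*l + 22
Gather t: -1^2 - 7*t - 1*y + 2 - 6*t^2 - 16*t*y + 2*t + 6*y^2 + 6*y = -6*t^2 + t*(-16*y - 5) + 6*y^2 + 5*y + 1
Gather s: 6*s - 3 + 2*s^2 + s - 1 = 2*s^2 + 7*s - 4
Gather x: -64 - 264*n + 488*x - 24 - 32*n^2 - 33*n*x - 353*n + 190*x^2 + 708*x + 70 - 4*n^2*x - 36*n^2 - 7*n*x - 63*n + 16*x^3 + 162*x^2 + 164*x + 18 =-68*n^2 - 680*n + 16*x^3 + 352*x^2 + x*(-4*n^2 - 40*n + 1360)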